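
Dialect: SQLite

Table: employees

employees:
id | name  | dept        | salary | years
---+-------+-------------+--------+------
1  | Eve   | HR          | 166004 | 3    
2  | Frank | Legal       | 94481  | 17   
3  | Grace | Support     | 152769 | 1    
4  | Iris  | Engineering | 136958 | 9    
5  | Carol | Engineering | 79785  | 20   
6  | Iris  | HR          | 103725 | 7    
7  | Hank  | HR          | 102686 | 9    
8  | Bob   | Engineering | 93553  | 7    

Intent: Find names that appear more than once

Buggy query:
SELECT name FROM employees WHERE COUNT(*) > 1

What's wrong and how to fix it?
Bug: WHERE can't reference COUNT(*); aggregates are computed after WHERE

Fix: Group first, then use HAVING for the count condition

Corrected query:
SELECT name FROM employees GROUP BY name HAVING COUNT(*) > 1

Result:
name
----
Iris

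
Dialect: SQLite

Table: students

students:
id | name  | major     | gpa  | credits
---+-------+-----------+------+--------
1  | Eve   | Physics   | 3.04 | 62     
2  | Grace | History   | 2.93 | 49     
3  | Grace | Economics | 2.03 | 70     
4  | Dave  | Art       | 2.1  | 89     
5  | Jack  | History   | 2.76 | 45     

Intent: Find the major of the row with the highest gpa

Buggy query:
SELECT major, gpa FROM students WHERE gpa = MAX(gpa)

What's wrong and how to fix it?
Bug: MAX(gpa) is an aggregate and cannot be used directly in WHERE

Fix: Wrap MAX in a scalar subquery so WHERE compares against a single value

Corrected query:
SELECT major, gpa FROM students WHERE gpa = (SELECT MAX(gpa) FROM students)

Result:
major   | gpa 
--------+-----
Physics | 3.04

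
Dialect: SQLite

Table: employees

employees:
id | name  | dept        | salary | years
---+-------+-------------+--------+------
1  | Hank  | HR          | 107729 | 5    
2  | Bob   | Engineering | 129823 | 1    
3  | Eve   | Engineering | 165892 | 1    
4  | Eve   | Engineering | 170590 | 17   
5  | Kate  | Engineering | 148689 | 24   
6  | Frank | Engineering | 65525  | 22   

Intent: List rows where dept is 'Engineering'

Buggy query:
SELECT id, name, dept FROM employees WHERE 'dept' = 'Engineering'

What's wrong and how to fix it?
Bug: Single quotes denote string literals in SQL; the column name is being compared as a constant string

Fix: Remove the quotes around the column name (or use double quotes for an identifier)

Corrected query:
SELECT id, name, dept FROM employees WHERE dept = 'Engineering'

Result:
id | name  | dept       
---+-------+------------
2  | Bob   | Engineering
3  | Eve   | Engineering
4  | Eve   | Engineering
5  | Kate  | Engineering
6  | Frank | Engineering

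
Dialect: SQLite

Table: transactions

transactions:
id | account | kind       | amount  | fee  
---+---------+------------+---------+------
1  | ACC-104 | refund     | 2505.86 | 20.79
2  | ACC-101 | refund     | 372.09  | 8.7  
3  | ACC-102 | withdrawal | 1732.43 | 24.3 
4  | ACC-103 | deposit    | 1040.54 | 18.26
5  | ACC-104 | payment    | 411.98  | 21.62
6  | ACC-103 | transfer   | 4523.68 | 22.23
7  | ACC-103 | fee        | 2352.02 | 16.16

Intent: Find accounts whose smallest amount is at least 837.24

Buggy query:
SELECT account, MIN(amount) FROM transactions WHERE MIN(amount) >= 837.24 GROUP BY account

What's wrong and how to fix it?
Bug: MIN() in WHERE is a misuse of aggregate

Fix: Use HAVING for the per-group MIN condition

Corrected query:
SELECT account, MIN(amount) FROM transactions GROUP BY account HAVING MIN(amount) >= 837.24

Result:
account | MIN(amount)
--------+------------
ACC-102 | 1732.43    
ACC-103 | 1040.54    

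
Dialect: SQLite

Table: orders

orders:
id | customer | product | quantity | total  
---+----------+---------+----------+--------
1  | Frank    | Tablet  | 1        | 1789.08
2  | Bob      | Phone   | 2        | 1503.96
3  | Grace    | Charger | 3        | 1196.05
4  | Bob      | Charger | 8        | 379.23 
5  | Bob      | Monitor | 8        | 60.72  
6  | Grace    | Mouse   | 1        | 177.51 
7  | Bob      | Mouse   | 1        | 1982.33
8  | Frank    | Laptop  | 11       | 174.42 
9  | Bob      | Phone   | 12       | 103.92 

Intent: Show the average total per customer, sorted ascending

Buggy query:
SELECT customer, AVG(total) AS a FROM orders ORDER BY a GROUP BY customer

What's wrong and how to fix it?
Bug: GROUP BY must precede ORDER BY

Fix: Reorder: SELECT … FROM … GROUP BY … ORDER BY …

Corrected query:
SELECT customer, AVG(total) AS a FROM orders GROUP BY customer ORDER BY a

Result:
customer | a      
---------+--------
Grace    | 686.78 
Bob      | 806.032
Frank    | 981.75 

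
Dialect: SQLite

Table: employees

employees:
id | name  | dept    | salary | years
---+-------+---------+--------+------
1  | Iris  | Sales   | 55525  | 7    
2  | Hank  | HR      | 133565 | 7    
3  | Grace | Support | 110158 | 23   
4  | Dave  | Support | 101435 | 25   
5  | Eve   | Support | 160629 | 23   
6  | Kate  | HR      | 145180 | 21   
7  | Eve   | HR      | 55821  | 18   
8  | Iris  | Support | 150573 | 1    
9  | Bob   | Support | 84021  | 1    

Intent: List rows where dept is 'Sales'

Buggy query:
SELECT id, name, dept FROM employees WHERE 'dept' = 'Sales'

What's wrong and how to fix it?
Bug: 'dept' in single quotes is a string literal, not the column; the comparison is literal-vs-literal and never true

Fix: Remove the quotes around the column name (or use double quotes for an identifier)

Corrected query:
SELECT id, name, dept FROM employees WHERE dept = 'Sales'

Result:
id | name | dept 
---+------+------
1  | Iris | Sales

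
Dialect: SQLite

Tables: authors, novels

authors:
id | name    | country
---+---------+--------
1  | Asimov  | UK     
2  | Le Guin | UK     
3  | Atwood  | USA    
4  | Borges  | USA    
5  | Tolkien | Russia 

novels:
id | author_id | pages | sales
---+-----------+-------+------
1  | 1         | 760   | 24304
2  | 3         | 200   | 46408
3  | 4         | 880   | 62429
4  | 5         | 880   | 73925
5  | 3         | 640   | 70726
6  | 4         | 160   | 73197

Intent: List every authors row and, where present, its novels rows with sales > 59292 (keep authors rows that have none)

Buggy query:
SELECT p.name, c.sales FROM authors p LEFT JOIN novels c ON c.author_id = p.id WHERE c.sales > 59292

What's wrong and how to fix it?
Bug: A WHERE condition on the right-hand table after LEFT JOIN drops unmatched parents

Fix: Move the right-table condition into the ON clause so unmatched parents are kept

Corrected query:
SELECT p.name, c.sales FROM authors p LEFT JOIN novels c ON c.author_id = p.id AND c.sales > 59292

Result:
name    | sales
--------+------
Asimov  | NULL 
Le Guin | NULL 
Atwood  | 70726
Borges  | 62429
Borges  | 73197
Tolkien | 73925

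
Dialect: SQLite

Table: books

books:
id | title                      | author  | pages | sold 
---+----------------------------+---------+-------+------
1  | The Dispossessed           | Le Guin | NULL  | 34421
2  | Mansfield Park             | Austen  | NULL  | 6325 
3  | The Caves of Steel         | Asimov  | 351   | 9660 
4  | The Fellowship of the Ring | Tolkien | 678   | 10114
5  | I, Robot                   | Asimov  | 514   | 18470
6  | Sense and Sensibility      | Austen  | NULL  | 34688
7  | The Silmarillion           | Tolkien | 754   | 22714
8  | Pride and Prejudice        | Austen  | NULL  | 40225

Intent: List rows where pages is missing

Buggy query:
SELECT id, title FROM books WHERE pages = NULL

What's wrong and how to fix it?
Bug: '= NULL' is always unknown in SQL three-valued logic, so no rows match

Fix: Replace '= NULL' with 'IS NULL'

Corrected query:
SELECT id, title FROM books WHERE pages IS NULL

Result:
id | title                
---+----------------------
1  | The Dispossessed     
2  | Mansfield Park       
6  | Sense and Sensibility
8  | Pride and Prejudice  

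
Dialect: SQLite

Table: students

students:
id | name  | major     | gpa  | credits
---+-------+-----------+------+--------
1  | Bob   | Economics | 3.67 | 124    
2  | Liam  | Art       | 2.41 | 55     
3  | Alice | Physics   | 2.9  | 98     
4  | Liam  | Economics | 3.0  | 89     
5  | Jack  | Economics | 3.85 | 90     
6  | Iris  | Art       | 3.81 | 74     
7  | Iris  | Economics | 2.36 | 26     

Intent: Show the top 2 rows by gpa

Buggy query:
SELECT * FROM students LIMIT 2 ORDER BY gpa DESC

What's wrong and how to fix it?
Bug: LIMIT must come after ORDER BY

Fix: Swap the clauses: ORDER BY first, then LIMIT

Corrected query:
SELECT * FROM students ORDER BY gpa DESC LIMIT 2

Result:
id | name | major     | gpa  | credits
---+------+-----------+------+--------
5  | Jack | Economics | 3.85 | 90     
6  | Iris | Art       | 3.81 | 74     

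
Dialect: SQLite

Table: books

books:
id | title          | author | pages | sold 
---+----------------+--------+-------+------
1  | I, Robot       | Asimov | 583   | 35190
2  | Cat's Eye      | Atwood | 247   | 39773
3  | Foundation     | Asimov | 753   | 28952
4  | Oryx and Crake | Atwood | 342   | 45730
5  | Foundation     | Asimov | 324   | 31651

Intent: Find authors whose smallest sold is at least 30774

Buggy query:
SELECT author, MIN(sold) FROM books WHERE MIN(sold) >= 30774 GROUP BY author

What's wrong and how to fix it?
Bug: Aggregates like MIN are computed per group after WHERE runs

Fix: Replace WHERE with HAVING after the GROUP BY

Corrected query:
SELECT author, MIN(sold) FROM books GROUP BY author HAVING MIN(sold) >= 30774

Result:
author | MIN(sold)
-------+----------
Atwood | 39773    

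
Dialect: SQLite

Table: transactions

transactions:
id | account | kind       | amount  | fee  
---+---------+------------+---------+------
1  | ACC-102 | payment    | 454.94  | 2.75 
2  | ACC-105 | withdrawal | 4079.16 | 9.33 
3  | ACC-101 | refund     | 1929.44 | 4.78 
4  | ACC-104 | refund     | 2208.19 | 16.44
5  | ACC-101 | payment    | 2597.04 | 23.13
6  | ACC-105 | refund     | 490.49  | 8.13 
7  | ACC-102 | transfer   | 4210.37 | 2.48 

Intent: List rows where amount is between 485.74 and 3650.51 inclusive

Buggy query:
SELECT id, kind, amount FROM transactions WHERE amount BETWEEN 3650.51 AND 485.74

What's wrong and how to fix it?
Bug: The bounds are reversed; BETWEEN a AND b requires a <= b to match anything

Fix: Swap the bounds so the smaller value comes first

Corrected query:
SELECT id, kind, amount FROM transactions WHERE amount BETWEEN 485.74 AND 3650.51

Result:
id | kind    | amount 
---+---------+--------
3  | refund  | 1929.44
4  | refund  | 2208.19
5  | payment | 2597.04
6  | refund  | 490.49 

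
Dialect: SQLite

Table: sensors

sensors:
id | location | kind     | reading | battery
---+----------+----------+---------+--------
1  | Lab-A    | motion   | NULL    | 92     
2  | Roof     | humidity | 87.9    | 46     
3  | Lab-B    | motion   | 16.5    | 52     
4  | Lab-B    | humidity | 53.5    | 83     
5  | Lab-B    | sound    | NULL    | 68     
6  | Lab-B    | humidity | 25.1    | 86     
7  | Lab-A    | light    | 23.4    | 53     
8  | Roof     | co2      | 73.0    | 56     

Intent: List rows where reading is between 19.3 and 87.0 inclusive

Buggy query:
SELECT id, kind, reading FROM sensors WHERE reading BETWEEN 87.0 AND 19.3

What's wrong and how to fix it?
Bug: The bounds are reversed; BETWEEN a AND b requires a <= b to match anything

Fix: Write BETWEEN 19.3 AND 87.0

Corrected query:
SELECT id, kind, reading FROM sensors WHERE reading BETWEEN 19.3 AND 87.0

Result:
id | kind     | reading
---+----------+--------
4  | humidity | 53.5   
6  | humidity | 25.1   
7  | light    | 23.4   
8  | co2      | 73     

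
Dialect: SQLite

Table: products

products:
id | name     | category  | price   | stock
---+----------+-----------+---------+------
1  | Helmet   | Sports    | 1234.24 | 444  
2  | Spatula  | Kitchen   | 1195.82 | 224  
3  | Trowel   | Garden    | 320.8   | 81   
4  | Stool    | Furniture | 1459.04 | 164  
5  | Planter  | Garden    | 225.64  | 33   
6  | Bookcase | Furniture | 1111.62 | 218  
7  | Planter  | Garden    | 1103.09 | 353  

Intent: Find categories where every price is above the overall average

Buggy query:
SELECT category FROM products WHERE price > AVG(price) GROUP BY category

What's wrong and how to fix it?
Bug: AVG() is an aggregate; it can't sit directly in WHERE

Fix: Compute the overall average in a scalar subquery and compare each group's MIN against it in HAVING

Corrected query:
SELECT category FROM products GROUP BY category HAVING MIN(price) > (SELECT AVG(price) FROM products)

Result:
category 
---------
Furniture
Kitchen  
Sports   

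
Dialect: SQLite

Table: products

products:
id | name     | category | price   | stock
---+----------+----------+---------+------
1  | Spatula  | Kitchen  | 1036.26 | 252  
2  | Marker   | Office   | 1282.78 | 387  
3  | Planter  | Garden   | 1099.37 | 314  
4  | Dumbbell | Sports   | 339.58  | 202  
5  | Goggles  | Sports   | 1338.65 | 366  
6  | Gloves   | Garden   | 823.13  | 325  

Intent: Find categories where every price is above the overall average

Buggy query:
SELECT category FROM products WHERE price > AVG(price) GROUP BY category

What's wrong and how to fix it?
Bug: WHERE evaluates per row before aggregation, so AVG() is unavailable

Fix: Use a subquery for AVG and a HAVING MIN(...) filter so the condition holds for every row in the group

Corrected query:
SELECT category FROM products GROUP BY category HAVING MIN(price) > (SELECT AVG(price) FROM products)

Result:
category
--------
Kitchen 
Office  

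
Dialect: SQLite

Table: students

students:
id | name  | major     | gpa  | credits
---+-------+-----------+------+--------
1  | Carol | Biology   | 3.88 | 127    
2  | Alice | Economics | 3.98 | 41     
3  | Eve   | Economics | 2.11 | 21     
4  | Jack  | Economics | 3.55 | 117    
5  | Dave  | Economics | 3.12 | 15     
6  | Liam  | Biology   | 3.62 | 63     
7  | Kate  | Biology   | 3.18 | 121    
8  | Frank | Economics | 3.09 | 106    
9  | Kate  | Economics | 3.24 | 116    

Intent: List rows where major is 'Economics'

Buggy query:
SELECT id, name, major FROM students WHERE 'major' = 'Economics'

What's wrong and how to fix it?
Bug: Single quotes denote string literals in SQL; the column name is being compared as a constant string

Fix: Reference the column as major without single quotes

Corrected query:
SELECT id, name, major FROM students WHERE major = 'Economics'

Result:
id | name  | major    
---+-------+----------
2  | Alice | Economics
3  | Eve   | Economics
4  | Jack  | Economics
5  | Dave  | Economics
8  | Frank | Economics
9  | Kate  | Economics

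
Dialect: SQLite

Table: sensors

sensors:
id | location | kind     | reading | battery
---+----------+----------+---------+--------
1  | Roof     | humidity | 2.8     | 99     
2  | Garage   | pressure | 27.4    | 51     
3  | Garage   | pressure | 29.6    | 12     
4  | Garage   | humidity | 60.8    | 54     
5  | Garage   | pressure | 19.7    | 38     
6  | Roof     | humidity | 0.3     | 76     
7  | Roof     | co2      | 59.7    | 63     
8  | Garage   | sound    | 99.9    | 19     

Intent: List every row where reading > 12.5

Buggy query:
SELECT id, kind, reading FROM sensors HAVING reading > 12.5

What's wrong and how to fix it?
Bug: This is a non-aggregate query (no GROUP BY, no aggregates), so in SQLite the HAVING clause is invalid here; a row-level condition belongs in WHERE

Fix: Replace HAVING with WHERE since the condition applies to individual rows

Corrected query:
SELECT id, kind, reading FROM sensors WHERE reading > 12.5

Result:
id | kind     | reading
---+----------+--------
2  | pressure | 27.4   
3  | pressure | 29.6   
4  | humidity | 60.8   
5  | pressure | 19.7   
7  | co2      | 59.7   
8  | sound    | 99.9   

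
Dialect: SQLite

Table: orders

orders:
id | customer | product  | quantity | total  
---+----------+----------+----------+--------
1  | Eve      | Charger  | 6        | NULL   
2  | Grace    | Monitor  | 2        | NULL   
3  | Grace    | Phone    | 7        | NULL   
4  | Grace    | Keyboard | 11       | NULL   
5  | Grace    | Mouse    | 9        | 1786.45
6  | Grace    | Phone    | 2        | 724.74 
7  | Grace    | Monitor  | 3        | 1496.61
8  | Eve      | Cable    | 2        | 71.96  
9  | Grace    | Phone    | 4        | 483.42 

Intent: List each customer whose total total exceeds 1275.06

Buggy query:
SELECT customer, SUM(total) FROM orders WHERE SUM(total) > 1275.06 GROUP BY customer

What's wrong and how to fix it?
Bug: SUM(total) is an aggregate, but WHERE filters rows before aggregation

Fix: Use HAVING (which filters groups after aggregation) instead of WHERE

Corrected query:
SELECT customer, SUM(total) FROM orders GROUP BY customer HAVING SUM(total) > 1275.06

Result:
customer | SUM(total)
---------+-----------
Grace    | 4491.22   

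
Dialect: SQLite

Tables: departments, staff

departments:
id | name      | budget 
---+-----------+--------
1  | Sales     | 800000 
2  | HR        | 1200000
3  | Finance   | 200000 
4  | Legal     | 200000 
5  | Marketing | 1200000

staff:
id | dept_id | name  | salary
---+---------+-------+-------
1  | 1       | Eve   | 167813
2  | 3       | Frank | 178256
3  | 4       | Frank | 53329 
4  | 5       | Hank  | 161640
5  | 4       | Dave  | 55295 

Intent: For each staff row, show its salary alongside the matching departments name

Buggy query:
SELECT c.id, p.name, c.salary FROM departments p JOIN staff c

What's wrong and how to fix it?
Bug: JOIN with no ON clause produces a cartesian product; every staff row pairs with every departments row

Fix: Specify the join condition linking the foreign key to the parent id

Corrected query:
SELECT c.id, p.name, c.salary FROM departments p JOIN staff c ON c.dept_id = p.id

Result:
id | name      | salary
---+-----------+-------
1  | Sales     | 167813
2  | Finance   | 178256
3  | Legal     | 53329 
4  | Marketing | 161640
5  | Legal     | 55295 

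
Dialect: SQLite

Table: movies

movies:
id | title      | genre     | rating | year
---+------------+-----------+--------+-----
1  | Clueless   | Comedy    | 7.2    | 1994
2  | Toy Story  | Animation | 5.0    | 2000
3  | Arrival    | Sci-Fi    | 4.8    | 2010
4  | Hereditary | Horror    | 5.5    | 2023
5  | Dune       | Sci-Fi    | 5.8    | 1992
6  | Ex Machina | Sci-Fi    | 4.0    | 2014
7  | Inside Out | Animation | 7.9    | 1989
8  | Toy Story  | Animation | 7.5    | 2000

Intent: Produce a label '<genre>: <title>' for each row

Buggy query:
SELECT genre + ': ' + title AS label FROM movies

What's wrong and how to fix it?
Bug: SQLite uses || for string concatenation; + coerces text to numbers (yielding 0)

Fix: Replace + with || to concatenate text

Corrected query:
SELECT genre || ': ' || title AS label FROM movies

Result:
label                
---------------------
Comedy: Clueless     
Animation: Toy Story 
Sci-Fi: Arrival      
Horror: Hereditary   
Sci-Fi: Dune         
Sci-Fi: Ex Machina   
Animation: Inside Out
Animation: Toy Story 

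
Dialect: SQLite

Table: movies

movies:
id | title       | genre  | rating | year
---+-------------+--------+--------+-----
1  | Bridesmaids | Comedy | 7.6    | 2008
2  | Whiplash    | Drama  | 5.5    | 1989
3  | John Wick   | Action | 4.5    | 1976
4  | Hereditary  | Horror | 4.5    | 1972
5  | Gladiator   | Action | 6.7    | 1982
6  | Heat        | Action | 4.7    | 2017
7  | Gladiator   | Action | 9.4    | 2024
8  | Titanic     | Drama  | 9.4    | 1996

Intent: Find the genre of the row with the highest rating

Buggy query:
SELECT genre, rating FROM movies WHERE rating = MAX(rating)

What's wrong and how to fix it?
Bug: MAX(rating) is an aggregate and cannot be used directly in WHERE

Fix: Wrap MAX in a scalar subquery so WHERE compares against a single value

Corrected query:
SELECT genre, rating FROM movies WHERE rating = (SELECT MAX(rating) FROM movies)

Result:
genre  | rating
-------+-------
Action | 9.4   
Drama  | 9.4   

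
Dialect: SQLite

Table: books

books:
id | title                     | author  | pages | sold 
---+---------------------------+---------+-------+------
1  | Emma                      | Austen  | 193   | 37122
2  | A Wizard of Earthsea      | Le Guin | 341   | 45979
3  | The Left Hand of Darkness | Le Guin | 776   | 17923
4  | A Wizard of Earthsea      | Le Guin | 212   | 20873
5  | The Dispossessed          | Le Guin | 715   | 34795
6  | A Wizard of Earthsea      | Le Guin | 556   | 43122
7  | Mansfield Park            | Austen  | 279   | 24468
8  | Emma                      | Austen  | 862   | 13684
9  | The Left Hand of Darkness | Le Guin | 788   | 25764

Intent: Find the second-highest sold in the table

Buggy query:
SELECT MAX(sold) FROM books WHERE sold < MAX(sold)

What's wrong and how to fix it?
Bug: MAX(sold) on the right of the comparison is an aggregate-in-WHERE error

Fix: Compute the overall MAX in a subquery, then take MAX of rows below it

Corrected query:
SELECT MAX(sold) FROM books WHERE sold < (SELECT MAX(sold) FROM books)

Result:
MAX(sold)
---------
43122    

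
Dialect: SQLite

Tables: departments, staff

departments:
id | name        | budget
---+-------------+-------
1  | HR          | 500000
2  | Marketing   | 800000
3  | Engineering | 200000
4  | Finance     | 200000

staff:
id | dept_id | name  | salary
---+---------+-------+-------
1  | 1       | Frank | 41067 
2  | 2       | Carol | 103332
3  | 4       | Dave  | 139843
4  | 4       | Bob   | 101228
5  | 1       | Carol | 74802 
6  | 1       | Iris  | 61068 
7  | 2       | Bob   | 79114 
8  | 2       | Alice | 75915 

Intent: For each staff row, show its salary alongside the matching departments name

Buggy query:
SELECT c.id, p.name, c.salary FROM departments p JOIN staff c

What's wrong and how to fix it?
Bug: JOIN with no ON clause produces a cartesian product; every staff row pairs with every departments row

Fix: Add ON c.dept_id = p.id to the JOIN

Corrected query:
SELECT c.id, p.name, c.salary FROM departments p JOIN staff c ON c.dept_id = p.id

Result:
id | name      | salary
---+-----------+-------
1  | HR        | 41067 
2  | Marketing | 103332
3  | Finance   | 139843
4  | Finance   | 101228
5  | HR        | 74802 
6  | HR        | 61068 
7  | Marketing | 79114 
8  | Marketing | 75915 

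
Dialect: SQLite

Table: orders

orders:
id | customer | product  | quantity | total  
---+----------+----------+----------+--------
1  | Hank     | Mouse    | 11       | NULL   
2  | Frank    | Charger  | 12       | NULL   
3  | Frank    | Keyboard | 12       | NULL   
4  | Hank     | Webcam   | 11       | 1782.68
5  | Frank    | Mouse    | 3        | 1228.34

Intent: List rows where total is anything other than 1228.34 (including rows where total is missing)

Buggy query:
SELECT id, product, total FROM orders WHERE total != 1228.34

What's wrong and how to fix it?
Bug: 'total != 1228.34' is unknown when total is NULL, so NULL rows are silently excluded

Fix: Add an explicit OR total IS NULL to include the missing-value rows

Corrected query:
SELECT id, product, total FROM orders WHERE total != 1228.34 OR total IS NULL

Result:
id | product  | total  
---+----------+--------
1  | Mouse    | NULL   
2  | Charger  | NULL   
3  | Keyboard | NULL   
4  | Webcam   | 1782.68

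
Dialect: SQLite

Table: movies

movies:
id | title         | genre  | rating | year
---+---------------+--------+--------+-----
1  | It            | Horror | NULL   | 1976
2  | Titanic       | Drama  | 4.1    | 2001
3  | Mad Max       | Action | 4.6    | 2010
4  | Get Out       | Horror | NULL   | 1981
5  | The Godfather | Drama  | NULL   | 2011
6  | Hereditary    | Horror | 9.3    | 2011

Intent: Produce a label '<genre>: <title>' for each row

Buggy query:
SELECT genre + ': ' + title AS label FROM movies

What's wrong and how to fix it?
Bug: '+' is numeric addition; on text columns SQLite converts them to 0 instead of concatenating

Fix: Replace + with || to concatenate text

Corrected query:
SELECT genre || ': ' || title AS label FROM movies

Result:
label               
--------------------
Horror: It          
Drama: Titanic      
Action: Mad Max     
Horror: Get Out     
Drama: The Godfather
Horror: Hereditary  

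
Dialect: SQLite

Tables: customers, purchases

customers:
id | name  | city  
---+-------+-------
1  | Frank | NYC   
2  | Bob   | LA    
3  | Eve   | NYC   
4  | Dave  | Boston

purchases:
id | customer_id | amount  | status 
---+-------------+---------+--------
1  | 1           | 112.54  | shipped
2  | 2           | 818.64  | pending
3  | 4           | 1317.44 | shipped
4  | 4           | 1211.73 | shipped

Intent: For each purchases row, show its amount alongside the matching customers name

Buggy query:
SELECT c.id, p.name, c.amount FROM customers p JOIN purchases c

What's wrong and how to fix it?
Bug: JOIN with no ON clause produces a cartesian product; every purchases row pairs with every customers row

Fix: Add ON c.customer_id = p.id to the JOIN

Corrected query:
SELECT c.id, p.name, c.amount FROM customers p JOIN purchases c ON c.customer_id = p.id

Result:
id | name  | amount 
---+-------+--------
1  | Frank | 112.54 
2  | Bob   | 818.64 
3  | Dave  | 1317.44
4  | Dave  | 1211.73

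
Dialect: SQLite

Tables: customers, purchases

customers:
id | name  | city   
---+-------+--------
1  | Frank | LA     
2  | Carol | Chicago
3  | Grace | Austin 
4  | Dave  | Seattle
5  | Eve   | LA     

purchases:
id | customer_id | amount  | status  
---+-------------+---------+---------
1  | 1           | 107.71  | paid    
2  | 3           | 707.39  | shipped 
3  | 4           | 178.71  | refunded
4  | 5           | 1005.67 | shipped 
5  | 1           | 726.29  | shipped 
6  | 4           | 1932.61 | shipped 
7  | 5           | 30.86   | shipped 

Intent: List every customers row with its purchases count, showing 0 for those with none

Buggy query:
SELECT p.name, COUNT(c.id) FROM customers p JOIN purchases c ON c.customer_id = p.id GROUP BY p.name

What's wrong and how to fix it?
Bug: An inner join excludes parents with zero children

Fix: Use LEFT JOIN so parents without children still appear (COUNT(c.id) gives 0)

Corrected query:
SELECT p.name, COUNT(c.id) FROM customers p LEFT JOIN purchases c ON c.customer_id = p.id GROUP BY p.name

Result:
name  | COUNT(c.id)
------+------------
Carol | 0          
Dave  | 2          
Eve   | 2          
Frank | 2          
Grace | 1          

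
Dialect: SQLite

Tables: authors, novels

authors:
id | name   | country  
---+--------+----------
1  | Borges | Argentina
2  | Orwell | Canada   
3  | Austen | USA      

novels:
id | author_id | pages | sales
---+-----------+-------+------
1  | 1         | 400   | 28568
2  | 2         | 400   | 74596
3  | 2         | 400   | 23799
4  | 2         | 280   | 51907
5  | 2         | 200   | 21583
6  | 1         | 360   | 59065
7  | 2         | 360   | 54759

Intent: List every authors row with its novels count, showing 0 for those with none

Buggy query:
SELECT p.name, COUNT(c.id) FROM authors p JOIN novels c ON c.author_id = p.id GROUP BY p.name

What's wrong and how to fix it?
Bug: INNER JOIN drops authors rows that have no matching novels rows

Fix: Use LEFT JOIN so parents without children still appear (COUNT(c.id) gives 0)

Corrected query:
SELECT p.name, COUNT(c.id) FROM authors p LEFT JOIN novels c ON c.author_id = p.id GROUP BY p.name

Result:
name   | COUNT(c.id)
-------+------------
Austen | 0          
Borges | 2          
Orwell | 5          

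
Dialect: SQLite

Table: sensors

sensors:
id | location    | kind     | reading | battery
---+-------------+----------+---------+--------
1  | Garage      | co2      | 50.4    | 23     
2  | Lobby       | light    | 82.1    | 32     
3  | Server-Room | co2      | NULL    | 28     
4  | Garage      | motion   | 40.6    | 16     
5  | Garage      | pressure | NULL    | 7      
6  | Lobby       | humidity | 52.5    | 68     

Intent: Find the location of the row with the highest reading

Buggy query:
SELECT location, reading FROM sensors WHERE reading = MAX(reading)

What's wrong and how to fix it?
Bug: MAX(reading) is an aggregate and cannot be used directly in WHERE

Fix: Wrap MAX in a scalar subquery so WHERE compares against a single value

Corrected query:
SELECT location, reading FROM sensors WHERE reading = (SELECT MAX(reading) FROM sensors)

Result:
location | reading
---------+--------
Lobby    | 82.1   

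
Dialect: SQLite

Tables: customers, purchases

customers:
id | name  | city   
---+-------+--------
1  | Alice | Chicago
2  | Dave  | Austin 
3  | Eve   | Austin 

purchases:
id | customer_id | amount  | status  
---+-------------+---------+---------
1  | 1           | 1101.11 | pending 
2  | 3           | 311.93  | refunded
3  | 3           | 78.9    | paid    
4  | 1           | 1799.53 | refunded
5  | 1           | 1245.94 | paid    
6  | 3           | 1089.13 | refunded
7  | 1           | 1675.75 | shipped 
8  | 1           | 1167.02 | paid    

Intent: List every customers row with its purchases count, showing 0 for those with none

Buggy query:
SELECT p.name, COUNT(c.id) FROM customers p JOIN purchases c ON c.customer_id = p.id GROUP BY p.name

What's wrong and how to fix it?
Bug: INNER JOIN drops customers rows that have no matching purchases rows

Fix: Use LEFT JOIN so parents without children still appear (COUNT(c.id) gives 0)

Corrected query:
SELECT p.name, COUNT(c.id) FROM customers p LEFT JOIN purchases c ON c.customer_id = p.id GROUP BY p.name

Result:
name  | COUNT(c.id)
------+------------
Alice | 5          
Dave  | 0          
Eve   | 3          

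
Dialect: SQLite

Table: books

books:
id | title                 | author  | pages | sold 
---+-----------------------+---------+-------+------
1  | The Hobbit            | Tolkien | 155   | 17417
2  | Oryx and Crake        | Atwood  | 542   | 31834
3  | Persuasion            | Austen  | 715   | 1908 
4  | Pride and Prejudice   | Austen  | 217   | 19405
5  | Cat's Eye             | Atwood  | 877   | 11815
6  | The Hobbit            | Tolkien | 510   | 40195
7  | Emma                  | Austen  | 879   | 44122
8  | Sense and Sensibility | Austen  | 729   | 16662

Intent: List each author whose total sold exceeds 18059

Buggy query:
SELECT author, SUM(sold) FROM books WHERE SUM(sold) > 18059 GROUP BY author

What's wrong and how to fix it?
Bug: WHERE runs before GROUP BY, so aggregates aren't available there

Fix: Use HAVING (which filters groups after aggregation) instead of WHERE

Corrected query:
SELECT author, SUM(sold) FROM books GROUP BY author HAVING SUM(sold) > 18059

Result:
author  | SUM(sold)
--------+----------
Atwood  | 43649    
Austen  | 82097    
Tolkien | 57612    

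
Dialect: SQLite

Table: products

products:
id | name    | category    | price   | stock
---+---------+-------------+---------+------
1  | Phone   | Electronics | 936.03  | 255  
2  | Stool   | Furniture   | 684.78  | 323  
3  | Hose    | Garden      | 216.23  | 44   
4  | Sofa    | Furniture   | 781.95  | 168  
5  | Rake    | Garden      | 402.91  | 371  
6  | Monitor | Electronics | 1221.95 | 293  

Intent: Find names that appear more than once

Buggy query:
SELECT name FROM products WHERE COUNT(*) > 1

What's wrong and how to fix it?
Bug: WHERE can't reference COUNT(*); aggregates are computed after WHERE

Fix: GROUP BY name, then filter groups with HAVING COUNT(*) > 1

Corrected query:
SELECT name FROM products GROUP BY name HAVING COUNT(*) > 1

Result:
(no rows)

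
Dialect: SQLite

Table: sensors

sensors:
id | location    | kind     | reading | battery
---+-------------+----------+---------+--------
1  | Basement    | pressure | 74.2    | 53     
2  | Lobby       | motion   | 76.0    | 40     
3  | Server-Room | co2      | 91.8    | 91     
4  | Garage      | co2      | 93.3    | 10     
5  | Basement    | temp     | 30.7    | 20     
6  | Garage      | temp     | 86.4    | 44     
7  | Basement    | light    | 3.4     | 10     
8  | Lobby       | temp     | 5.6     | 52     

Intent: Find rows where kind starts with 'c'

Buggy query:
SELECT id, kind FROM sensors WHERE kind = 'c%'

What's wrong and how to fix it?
Bug: Wildcards only work with LIKE; '=' treats '%' as a literal character

Fix: Replace '=' with LIKE so 'c%' is treated as a pattern

Corrected query:
SELECT id, kind FROM sensors WHERE kind LIKE 'c%'

Result:
id | kind
---+-----
3  | co2 
4  | co2 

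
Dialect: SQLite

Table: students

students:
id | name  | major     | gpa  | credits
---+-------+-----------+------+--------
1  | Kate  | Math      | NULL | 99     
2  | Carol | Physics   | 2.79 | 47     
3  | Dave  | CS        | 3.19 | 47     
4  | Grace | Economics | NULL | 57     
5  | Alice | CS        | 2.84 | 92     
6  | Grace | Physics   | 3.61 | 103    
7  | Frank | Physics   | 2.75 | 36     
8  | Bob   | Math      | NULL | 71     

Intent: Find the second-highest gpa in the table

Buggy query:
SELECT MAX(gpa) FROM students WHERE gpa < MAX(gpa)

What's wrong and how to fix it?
Bug: MAX(gpa) on the right of the comparison is an aggregate-in-WHERE error

Fix: Compute the overall MAX in a subquery, then take MAX of rows below it

Corrected query:
SELECT MAX(gpa) FROM students WHERE gpa < (SELECT MAX(gpa) FROM students)

Result:
MAX(gpa)
--------
3.19    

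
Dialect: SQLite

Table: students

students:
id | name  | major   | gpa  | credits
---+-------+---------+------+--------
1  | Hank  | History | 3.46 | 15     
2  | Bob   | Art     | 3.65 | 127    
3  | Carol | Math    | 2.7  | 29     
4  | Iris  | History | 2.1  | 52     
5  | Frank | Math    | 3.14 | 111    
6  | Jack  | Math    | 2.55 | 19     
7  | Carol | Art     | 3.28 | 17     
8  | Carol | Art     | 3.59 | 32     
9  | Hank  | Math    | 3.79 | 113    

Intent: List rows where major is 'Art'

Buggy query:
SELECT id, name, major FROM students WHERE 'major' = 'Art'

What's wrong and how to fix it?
Bug: Single quotes denote string literals in SQL; the column name is being compared as a constant string

Fix: Reference the column as major without single quotes

Corrected query:
SELECT id, name, major FROM students WHERE major = 'Art'

Result:
id | name  | major
---+-------+------
2  | Bob   | Art  
7  | Carol | Art  
8  | Carol | Art  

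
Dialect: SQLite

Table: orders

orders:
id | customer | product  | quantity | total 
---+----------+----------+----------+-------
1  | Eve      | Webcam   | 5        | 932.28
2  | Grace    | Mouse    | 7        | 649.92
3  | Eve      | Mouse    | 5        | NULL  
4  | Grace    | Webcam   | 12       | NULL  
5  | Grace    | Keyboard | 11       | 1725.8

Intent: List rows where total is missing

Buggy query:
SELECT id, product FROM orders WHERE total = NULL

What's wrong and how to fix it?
Bug: '= NULL' is always unknown in SQL three-valued logic, so no rows match

Fix: Replace '= NULL' with 'IS NULL'

Corrected query:
SELECT id, product FROM orders WHERE total IS NULL

Result:
id | product
---+--------
3  | Mouse  
4  | Webcam 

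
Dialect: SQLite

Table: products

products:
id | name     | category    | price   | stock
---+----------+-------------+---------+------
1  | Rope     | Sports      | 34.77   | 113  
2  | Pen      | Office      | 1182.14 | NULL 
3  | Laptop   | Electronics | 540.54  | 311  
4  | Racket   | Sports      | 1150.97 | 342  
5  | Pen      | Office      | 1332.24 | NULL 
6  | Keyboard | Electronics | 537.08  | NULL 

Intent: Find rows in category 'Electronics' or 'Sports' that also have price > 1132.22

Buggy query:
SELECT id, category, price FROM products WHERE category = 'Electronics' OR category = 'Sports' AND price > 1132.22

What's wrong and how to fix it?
Bug: Without parentheses, AND is evaluated before OR, so the price filter only applies to the 'Sports' branch

Fix: Group the OR with parentheses (or use IN), then AND the threshold

Corrected query:
SELECT id, category, price FROM products WHERE (category = 'Electronics' OR category = 'Sports') AND price > 1132.22

Result:
id | category | price  
---+----------+--------
4  | Sports   | 1150.97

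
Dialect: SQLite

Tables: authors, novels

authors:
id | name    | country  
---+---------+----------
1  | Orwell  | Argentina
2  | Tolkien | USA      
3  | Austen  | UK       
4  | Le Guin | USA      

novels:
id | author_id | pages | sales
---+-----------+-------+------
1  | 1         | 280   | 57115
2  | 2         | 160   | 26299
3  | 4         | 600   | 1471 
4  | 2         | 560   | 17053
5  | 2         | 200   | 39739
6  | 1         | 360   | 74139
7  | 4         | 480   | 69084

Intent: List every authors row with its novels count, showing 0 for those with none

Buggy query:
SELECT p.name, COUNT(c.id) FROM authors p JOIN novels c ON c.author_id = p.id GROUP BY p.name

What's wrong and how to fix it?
Bug: INNER JOIN drops authors rows that have no matching novels rows

Fix: Use LEFT JOIN so parents without children still appear (COUNT(c.id) gives 0)

Corrected query:
SELECT p.name, COUNT(c.id) FROM authors p LEFT JOIN novels c ON c.author_id = p.id GROUP BY p.name

Result:
name    | COUNT(c.id)
--------+------------
Austen  | 0          
Le Guin | 2          
Orwell  | 2          
Tolkien | 3          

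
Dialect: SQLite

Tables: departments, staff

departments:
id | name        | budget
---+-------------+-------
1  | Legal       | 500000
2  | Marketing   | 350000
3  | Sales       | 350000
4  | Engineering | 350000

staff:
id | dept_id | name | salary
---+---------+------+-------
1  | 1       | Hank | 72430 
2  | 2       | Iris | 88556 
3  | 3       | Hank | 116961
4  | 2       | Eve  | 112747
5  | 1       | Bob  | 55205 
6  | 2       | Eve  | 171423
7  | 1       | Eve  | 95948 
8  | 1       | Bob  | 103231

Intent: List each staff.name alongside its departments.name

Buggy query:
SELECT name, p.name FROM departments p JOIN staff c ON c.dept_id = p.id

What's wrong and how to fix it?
Bug: Both tables have a 'name' column; the unqualified reference is ambiguous

Fix: Prefix ambiguous columns with the table alias

Corrected query:
SELECT c.name, p.name FROM departments p JOIN staff c ON c.dept_id = p.id

Result:
name | name     
-----+----------
Hank | Legal    
Iris | Marketing
Hank | Sales    
Eve  | Marketing
Bob  | Legal    
Eve  | Marketing
Eve  | Legal    
Bob  | Legal    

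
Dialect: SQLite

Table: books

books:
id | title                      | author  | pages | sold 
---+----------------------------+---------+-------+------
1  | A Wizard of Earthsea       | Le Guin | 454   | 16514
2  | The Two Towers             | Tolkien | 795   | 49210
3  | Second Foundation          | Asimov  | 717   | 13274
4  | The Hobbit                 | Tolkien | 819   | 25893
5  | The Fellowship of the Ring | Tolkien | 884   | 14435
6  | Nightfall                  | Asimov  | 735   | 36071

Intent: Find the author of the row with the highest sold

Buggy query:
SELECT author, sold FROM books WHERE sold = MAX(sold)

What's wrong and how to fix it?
Bug: MAX(sold) is an aggregate and cannot be used directly in WHERE

Fix: Use a subquery: WHERE sold = (SELECT MAX(sold) FROM books)

Corrected query:
SELECT author, sold FROM books WHERE sold = (SELECT MAX(sold) FROM books)

Result:
author  | sold 
--------+------
Tolkien | 49210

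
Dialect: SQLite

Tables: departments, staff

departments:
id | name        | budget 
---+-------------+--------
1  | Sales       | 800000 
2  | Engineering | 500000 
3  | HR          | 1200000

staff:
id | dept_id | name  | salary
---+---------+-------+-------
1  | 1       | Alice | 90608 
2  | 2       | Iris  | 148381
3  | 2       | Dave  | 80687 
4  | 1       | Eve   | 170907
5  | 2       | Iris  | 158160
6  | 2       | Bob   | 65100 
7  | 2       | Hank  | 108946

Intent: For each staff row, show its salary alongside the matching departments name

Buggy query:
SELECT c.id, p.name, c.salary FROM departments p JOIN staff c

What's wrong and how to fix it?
Bug: Missing join condition: each staff row is matched to all departments rows instead of just its own

Fix: Specify the join condition linking the foreign key to the parent id

Corrected query:
SELECT c.id, p.name, c.salary FROM departments p JOIN staff c ON c.dept_id = p.id

Result:
id | name        | salary
---+-------------+-------
1  | Sales       | 90608 
2  | Engineering | 148381
3  | Engineering | 80687 
4  | Sales       | 170907
5  | Engineering | 158160
6  | Engineering | 65100 
7  | Engineering | 108946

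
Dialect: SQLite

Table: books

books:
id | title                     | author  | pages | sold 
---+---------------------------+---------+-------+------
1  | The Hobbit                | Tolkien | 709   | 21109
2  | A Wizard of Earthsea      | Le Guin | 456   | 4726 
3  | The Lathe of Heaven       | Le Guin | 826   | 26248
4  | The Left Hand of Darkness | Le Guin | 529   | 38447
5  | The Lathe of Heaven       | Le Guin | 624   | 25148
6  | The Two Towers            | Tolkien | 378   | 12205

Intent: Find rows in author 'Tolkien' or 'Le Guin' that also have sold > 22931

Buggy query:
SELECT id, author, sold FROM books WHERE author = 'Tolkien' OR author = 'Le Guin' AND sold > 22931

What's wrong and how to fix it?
Bug: AND binds tighter than OR, so this parses as author = 'Tolkien' OR (author = 'Le Guin' AND sold > 22931)

Fix: Add parentheses around the OR so the AND applies to both alternatives

Corrected query:
SELECT id, author, sold FROM books WHERE (author = 'Tolkien' OR author = 'Le Guin') AND sold > 22931

Result:
id | author  | sold 
---+---------+------
3  | Le Guin | 26248
4  | Le Guin | 38447
5  | Le Guin | 25148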